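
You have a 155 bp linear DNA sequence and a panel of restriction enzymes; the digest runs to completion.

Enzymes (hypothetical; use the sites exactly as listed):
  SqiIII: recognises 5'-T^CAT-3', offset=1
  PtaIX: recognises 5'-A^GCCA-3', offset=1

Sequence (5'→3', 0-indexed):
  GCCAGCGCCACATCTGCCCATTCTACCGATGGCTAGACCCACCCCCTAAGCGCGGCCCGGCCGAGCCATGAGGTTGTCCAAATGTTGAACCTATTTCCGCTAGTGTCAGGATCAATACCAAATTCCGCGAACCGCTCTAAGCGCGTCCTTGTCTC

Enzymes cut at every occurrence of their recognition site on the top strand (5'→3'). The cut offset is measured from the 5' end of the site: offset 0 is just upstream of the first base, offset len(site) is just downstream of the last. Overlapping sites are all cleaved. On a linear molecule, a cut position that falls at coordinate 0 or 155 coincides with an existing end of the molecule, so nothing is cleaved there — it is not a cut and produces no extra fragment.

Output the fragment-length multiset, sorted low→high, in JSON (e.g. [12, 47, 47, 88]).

[64,91]

Per-enzyme occurrences:
  SqiIII (TCAT, off=1): no sites
  PtaIX (AGCCA, off=1): starts [63] → cuts [64]

All cut coordinates (distinct, sorted): [64]

Fragment lengths:
  [0,64): 64 bp
  [64,155): 91 bp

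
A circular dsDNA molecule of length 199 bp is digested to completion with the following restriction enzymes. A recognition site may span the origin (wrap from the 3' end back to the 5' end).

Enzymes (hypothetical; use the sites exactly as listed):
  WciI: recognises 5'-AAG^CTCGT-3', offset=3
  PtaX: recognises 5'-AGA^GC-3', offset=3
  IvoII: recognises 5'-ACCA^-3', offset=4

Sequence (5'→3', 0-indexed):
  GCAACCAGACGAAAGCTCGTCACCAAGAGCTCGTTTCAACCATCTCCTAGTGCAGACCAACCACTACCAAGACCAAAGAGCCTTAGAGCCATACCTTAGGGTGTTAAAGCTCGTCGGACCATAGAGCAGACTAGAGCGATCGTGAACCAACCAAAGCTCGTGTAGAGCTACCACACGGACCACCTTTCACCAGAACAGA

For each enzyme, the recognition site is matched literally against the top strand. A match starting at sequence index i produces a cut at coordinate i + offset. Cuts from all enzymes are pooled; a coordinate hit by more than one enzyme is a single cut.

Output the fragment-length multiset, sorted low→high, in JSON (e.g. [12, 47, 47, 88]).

Per-enzyme occurrences:
  WciI (AAGCTCGT, off=3): starts [12, 106, 153] → cuts [15, 109, 156]
  PtaX (AGAGC, off=3): starts [25, 76, 84, 122, 132, 163, 196] → cuts [0, 28, 79, 87, 125, 135, 166]
  IvoII (ACCA, off=4): starts [3, 21, 38, 55, 59, 65, 71, 117, 145, 149, 169, 178, 188] → cuts [7, 25, 42, 59, 63, 69, 75, 121, 149, 153, 173, 182, 192]

Pooled cuts: [0, 7, 15, 25, 28, 42, 59, 63, 69, 75, 79, 87, 109, 121, 125, 135, 149, 153, 156, 166, 173, 182, 192]

Fragment lengths:
  0→7: 7 bp
  7→15: 8 bp
  15→25: 10 bp
  25→28: 3 bp
  28→42: 14 bp
  42→59: 17 bp
  59→63: 4 bp
  63→69: 6 bp
  69→75: 6 bp
  75→79: 4 bp
  79→87: 8 bp
  87→109: 22 bp
  109→121: 12 bp
  121→125: 4 bp
  125→135: 10 bp
  135→149: 14 bp
  149→153: 4 bp
  153→156: 3 bp
  156→166: 10 bp
  166→173: 7 bp
  173→182: 9 bp
  182→192: 10 bp
  192→0 (wrap): 199-192+0 = 7 bp

[3,3,4,4,4,4,6,6,7,7,7,8,8,9,10,10,10,10,12,14,14,17,22]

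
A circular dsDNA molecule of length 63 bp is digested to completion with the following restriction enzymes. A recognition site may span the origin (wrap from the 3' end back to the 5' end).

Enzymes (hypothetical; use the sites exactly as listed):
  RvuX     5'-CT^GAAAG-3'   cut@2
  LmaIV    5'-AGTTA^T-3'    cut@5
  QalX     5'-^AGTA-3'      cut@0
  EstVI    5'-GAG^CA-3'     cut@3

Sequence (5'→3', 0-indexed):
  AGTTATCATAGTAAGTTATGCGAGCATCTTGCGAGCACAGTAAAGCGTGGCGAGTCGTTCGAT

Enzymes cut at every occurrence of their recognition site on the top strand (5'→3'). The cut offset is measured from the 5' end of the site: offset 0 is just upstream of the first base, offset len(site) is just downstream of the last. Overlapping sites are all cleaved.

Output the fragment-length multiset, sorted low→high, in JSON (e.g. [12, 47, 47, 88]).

Site scan:
  RvuX (CTGAAAG, off=2): no sites
  LmaIV AGTTAT/5: at [0, 13] ⇒ [5, 18]
  QalX AGTA/0: at [9, 38] ⇒ [9, 38]
  EstVI GAGCA/3: at [21, 32] ⇒ [24, 35]

All cut coordinates (distinct, sorted): [5, 9, 18, 24, 35, 38]

Fragments:
  5→9: 4 bp
  9→18: 9 bp
  18→24: 6 bp
  24→35: 11 bp
  35→38: 3 bp
  38→5 (wrap): 63-38+5 = 30 bp

[3,4,6,9,11,30]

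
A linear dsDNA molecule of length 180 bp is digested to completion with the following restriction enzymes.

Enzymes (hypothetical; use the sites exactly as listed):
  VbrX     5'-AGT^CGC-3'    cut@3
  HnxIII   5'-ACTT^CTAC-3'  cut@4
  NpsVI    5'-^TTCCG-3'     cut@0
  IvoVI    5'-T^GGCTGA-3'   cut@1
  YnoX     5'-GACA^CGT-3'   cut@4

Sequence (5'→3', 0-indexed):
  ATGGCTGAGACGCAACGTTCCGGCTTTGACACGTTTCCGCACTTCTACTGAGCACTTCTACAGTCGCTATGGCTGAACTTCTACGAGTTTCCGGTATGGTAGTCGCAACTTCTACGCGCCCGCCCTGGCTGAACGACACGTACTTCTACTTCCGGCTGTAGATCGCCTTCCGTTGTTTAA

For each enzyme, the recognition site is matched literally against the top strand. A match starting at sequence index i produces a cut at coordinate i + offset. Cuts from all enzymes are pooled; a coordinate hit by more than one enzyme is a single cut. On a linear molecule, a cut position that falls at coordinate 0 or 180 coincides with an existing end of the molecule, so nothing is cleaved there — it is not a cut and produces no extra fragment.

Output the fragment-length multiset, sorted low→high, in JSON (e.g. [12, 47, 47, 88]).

[2,3,4,6,7,7,8,8,10,10,12,13,13,14,15,15,15,18]

Scan for sites:
  VbrX (AGTCGC, off=3): starts [61, 100] → cuts [64, 103]
  HnxIII (ACTTCTAC, off=4): starts [40, 53, 76, 107, 141] → cuts [44, 57, 80, 111, 145]
  NpsVI (TTCCG, off=0): starts [17, 34, 88, 149, 167] → cuts [17, 34, 88, 149, 167]
  IvoVI (TGGCTGA, off=1): starts [1, 69, 125] → cuts [2, 70, 126]
  YnoX (GACACGT, off=4): starts [27, 134] → cuts [31, 138]

Pooled cuts: [2, 17, 31, 34, 44, 57, 64, 70, 80, 88, 103, 111, 126, 138, 145, 149, 167]

Fragments:
  [0,2): 2 bp
  [2,17): 15 bp
  [17,31): 14 bp
  [31,34): 3 bp
  [34,44): 10 bp
  [44,57): 13 bp
  [57,64): 7 bp
  [64,70): 6 bp
  [70,80): 10 bp
  [80,88): 8 bp
  [88,103): 15 bp
  [103,111): 8 bp
  [111,126): 15 bp
  [126,138): 12 bp
  [138,145): 7 bp
  [145,149): 4 bp
  [149,167): 18 bp
  [167,180): 13 bp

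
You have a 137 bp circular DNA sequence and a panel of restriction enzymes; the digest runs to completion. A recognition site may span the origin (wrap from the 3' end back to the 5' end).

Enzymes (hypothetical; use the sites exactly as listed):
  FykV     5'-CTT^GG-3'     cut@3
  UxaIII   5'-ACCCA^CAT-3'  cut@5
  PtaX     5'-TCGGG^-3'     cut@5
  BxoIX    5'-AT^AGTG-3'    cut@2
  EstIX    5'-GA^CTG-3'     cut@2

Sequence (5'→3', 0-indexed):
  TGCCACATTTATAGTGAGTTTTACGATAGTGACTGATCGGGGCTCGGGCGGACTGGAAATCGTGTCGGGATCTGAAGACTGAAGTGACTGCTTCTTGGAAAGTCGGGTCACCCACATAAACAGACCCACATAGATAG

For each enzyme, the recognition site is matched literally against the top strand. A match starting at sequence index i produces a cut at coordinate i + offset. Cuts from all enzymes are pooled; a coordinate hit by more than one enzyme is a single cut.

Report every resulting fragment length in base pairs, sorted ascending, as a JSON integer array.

[4,5,7,7,7,9,9,9,9,11,14,14,15,17]

Per-enzyme occurrences:
  FykV (CTTGG, off=3): starts [93] → cuts [96]
  UxaIII (ACCCACAT, off=5): starts [109, 123] → cuts [114, 128]
  PtaX (TCGGG, off=5): starts [36, 43, 64, 102] → cuts [41, 48, 69, 107]
  BxoIX (ATAGTG, off=2): starts [10, 25, 133] → cuts [12, 27, 135]
  EstIX (GACTG, off=2): starts [30, 50, 76, 85] → cuts [32, 52, 78, 87]

Pooled cuts: [12, 27, 32, 41, 48, 52, 69, 78, 87, 96, 107, 114, 128, 135]

Fragments:
  12→27: 15 bp
  27→32: 5 bp
  32→41: 9 bp
  41→48: 7 bp
  48→52: 4 bp
  52→69: 17 bp
  69→78: 9 bp
  78→87: 9 bp
  87→96: 9 bp
  96→107: 11 bp
  107→114: 7 bp
  114→128: 14 bp
  128→135: 7 bp
  135→12 (wrap): 137-135+12 = 14 bp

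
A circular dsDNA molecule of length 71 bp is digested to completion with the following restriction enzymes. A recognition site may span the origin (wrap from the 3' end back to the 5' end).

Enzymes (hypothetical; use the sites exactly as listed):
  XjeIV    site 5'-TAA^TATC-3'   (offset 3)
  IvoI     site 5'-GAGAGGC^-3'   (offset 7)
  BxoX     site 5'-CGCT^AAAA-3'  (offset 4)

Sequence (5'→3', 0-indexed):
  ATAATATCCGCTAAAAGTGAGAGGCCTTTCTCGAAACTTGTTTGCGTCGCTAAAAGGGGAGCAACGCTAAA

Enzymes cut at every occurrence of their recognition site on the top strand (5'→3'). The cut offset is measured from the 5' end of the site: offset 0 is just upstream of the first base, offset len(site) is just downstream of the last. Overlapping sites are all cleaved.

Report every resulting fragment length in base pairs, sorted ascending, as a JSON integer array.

Per-enzyme occurrences:
  XjeIV (TAATATC, off=3): starts [1] → cuts [4]
  IvoI (GAGAGGC, off=7): starts [18] → cuts [25]
  BxoX (CGCTAAAA, off=4): starts [8, 47, 64] → cuts [12, 51, 68]

Pooled cuts: [4, 12, 25, 51, 68]

Fragments:
  4→12: 8 bp
  12→25: 13 bp
  25→51: 26 bp
  51→68: 17 bp
  68→4 (wrap): 71-68+4 = 7 bp

[7,8,13,17,26]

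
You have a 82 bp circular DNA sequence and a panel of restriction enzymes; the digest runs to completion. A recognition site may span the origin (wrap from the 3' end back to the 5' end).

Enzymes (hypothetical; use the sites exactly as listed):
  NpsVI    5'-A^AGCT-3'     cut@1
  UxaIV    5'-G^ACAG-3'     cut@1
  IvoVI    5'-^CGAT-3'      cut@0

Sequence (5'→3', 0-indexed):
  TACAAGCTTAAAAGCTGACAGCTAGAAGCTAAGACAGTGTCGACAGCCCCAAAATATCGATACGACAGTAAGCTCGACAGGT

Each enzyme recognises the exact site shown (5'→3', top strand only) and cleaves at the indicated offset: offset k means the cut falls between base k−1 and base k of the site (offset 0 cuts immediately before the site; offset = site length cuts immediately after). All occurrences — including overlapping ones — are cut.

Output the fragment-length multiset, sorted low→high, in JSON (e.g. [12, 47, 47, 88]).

Per-enzyme occurrences:
  NpsVI AAGCT/1: at [3, 11, 25, 69] ⇒ [4, 12, 26, 70]
  UxaIV GACAG/1: at [16, 32, 41, 63, 75] ⇒ [17, 33, 42, 64, 76]
  IvoVI CGAT/0: at [57] ⇒ [57]

Pooled cuts: [4, 12, 17, 26, 33, 42, 57, 64, 70, 76]

Fragment lengths:
  4→12: 8 bp
  12→17: 5 bp
  17→26: 9 bp
  26→33: 7 bp
  33→42: 9 bp
  42→57: 15 bp
  57→64: 7 bp
  64→70: 6 bp
  70→76: 6 bp
  76→4 (wrap): 82-76+4 = 10 bp

[5,6,6,7,7,8,9,9,10,15]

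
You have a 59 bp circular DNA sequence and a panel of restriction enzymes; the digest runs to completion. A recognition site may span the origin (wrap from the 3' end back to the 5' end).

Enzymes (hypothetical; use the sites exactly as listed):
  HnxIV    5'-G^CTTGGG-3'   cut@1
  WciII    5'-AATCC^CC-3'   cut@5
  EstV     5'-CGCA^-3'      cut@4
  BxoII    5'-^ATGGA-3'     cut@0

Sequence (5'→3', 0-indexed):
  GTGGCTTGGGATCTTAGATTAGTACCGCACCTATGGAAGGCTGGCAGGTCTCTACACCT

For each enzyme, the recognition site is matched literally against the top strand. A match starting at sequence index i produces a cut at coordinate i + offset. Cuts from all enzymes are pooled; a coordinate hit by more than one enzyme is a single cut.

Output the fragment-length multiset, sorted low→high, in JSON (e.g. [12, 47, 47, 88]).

Site scan:
  HnxIV (GCTTGGG, off=1): starts [3] → cuts [4]
  WciII (AATCCCC, off=5): no sites
  EstV (CGCA, off=4): starts [25] → cuts [29]
  BxoII (ATGGA, off=0): starts [32] → cuts [32]

Pooled cuts: [4, 29, 32]

Fragments:
  4→29: 25 bp
  29→32: 3 bp
  32→4 (wrap): 59-32+4 = 31 bp

[3,25,31]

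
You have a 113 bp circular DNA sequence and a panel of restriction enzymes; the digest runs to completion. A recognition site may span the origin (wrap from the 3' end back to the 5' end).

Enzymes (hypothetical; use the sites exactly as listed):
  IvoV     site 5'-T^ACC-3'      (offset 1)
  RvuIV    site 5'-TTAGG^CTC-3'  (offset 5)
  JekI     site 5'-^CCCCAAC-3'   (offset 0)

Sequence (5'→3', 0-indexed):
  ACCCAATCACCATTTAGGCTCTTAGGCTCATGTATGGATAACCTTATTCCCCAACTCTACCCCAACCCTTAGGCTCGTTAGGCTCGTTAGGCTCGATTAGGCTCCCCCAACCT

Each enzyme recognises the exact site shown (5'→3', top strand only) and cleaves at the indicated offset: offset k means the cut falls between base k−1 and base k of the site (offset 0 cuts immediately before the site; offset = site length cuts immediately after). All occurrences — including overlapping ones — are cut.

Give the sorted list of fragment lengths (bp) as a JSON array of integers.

Per-enzyme occurrences:
  IvoV TACC/1: at [57, 112] ⇒ [0, 58]
  RvuIV TTAGGCTC/5: at [13, 21, 68, 77, 86, 96] ⇒ [18, 26, 73, 82, 91, 101]
  JekI CCCCAAC/0: at [48, 59, 104] ⇒ [48, 59, 104]

All cut coordinates (distinct, sorted): [0, 18, 26, 48, 58, 59, 73, 82, 91, 101, 104]

Fragments:
  0→18: 18 bp
  18→26: 8 bp
  26→48: 22 bp
  48→58: 10 bp
  58→59: 1 bp
  59→73: 14 bp
  73→82: 9 bp
  82→91: 9 bp
  91→101: 10 bp
  101→104: 3 bp
  104→0 (wrap): 113-104+0 = 9 bp

[1,3,8,9,9,9,10,10,14,18,22]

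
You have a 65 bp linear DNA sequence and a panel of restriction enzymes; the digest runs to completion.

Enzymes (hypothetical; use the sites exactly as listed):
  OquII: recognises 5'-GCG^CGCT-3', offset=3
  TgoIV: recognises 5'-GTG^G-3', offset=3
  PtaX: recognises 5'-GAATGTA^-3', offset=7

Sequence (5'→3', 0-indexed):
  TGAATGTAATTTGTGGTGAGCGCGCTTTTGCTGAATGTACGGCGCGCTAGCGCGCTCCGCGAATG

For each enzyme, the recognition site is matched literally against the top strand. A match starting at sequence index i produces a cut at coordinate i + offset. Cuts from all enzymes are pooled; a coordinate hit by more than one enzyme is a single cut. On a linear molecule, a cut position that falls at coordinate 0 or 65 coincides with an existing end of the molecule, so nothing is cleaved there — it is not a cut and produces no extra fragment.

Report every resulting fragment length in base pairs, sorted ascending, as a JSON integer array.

Per-enzyme occurrences:
  OquII GCGCGCT/3: at [19, 41, 49] ⇒ [22, 44, 52]
  TgoIV GTGG/3: at [12] ⇒ [15]
  PtaX GAATGTA/7: at [1, 32] ⇒ [8, 39]

Pooled cuts: [8, 15, 22, 39, 44, 52]

Fragments:
  [0,8): 8 bp
  [8,15): 7 bp
  [15,22): 7 bp
  [22,39): 17 bp
  [39,44): 5 bp
  [44,52): 8 bp
  [52,65): 13 bp

[5,7,7,8,8,13,17]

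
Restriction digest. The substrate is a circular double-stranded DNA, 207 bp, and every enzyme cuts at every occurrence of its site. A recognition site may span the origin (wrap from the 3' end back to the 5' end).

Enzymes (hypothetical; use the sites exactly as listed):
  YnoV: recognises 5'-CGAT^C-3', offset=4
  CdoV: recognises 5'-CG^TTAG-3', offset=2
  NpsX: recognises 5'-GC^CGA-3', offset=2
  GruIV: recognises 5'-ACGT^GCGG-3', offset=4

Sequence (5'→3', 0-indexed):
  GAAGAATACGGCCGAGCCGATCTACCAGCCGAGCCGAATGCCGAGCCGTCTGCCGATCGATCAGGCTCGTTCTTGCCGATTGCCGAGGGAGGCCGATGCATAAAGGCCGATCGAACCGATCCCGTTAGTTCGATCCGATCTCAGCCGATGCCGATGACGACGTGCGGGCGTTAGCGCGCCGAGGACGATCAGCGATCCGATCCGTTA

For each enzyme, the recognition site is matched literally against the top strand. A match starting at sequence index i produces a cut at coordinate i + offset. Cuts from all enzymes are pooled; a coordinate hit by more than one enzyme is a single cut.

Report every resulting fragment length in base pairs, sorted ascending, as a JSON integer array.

Site scan:
  YnoV (CGATC, off=4): starts [17, 53, 57, 107, 116, 130, 135, 185, 192, 197] → cuts [21, 57, 61, 111, 120, 134, 139, 189, 196, 201]
  CdoV (CGTTAG, off=2): starts [122, 168, 202] → cuts [124, 170, 204]
  NpsX (GCCGA, off=2): starts [10, 15, 27, 32, 39, 51, 74, 81, 91, 105, 143, 149, 177] → cuts [12, 17, 29, 34, 41, 53, 76, 83, 93, 107, 145, 151, 179]
  GruIV (ACGTGCGG, off=4): starts [159] → cuts [163]

Pooled cuts: [12, 17, 21, 29, 34, 41, 53, 57, 61, 76, 83, 93, 107, 111, 120, 124, 134, 139, 145, 151, 163, 170, 179, 189, 196, 201, 204]

Fragments:
  12→17: 5 bp
  17→21: 4 bp
  21→29: 8 bp
  29→34: 5 bp
  34→41: 7 bp
  41→53: 12 bp
  53→57: 4 bp
  57→61: 4 bp
  61→76: 15 bp
  76→83: 7 bp
  83→93: 10 bp
  93→107: 14 bp
  107→111: 4 bp
  111→120: 9 bp
  120→124: 4 bp
  124→134: 10 bp
  134→139: 5 bp
  139→145: 6 bp
  145→151: 6 bp
  151→163: 12 bp
  163→170: 7 bp
  170→179: 9 bp
  179→189: 10 bp
  189→196: 7 bp
  196→201: 5 bp
  201→204: 3 bp
  204→12 (wrap): 207-204+12 = 15 bp

[3,4,4,4,4,4,5,5,5,5,6,6,7,7,7,7,8,9,9,10,10,10,12,12,14,15,15]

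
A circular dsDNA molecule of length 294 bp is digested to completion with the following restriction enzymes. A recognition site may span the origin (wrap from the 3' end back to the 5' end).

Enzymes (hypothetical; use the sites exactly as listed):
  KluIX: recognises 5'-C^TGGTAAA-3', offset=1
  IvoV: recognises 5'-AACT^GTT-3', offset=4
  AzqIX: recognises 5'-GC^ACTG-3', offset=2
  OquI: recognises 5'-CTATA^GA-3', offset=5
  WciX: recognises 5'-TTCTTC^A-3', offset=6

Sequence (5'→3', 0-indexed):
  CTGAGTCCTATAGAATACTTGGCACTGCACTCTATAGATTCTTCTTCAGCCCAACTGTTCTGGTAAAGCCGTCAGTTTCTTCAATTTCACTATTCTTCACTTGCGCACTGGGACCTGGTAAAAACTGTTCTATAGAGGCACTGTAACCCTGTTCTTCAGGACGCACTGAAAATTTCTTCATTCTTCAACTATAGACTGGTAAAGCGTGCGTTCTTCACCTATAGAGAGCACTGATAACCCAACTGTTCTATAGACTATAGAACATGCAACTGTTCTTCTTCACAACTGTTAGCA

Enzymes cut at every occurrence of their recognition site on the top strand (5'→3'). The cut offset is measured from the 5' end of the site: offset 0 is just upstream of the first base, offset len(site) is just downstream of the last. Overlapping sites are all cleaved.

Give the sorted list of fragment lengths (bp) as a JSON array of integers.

Scan for sites:
  KluIX CTGGTAAA/1: at [59, 114, 195] ⇒ [60, 115, 196]
  IvoV AACTGTT/4: at [52, 122, 240, 267, 283] ⇒ [56, 126, 244, 271, 287]
  AzqIX GCACTG/2: at [21, 104, 137, 162, 227, 291] ⇒ [23, 106, 139, 164, 229, 293]
  OquI CTATAGA/5: at [7, 31, 129, 188, 218, 247, 254] ⇒ [12, 36, 134, 193, 223, 252, 259]
  WciX TTCTTCA/6: at [41, 76, 92, 151, 173, 180, 210, 275] ⇒ [47, 82, 98, 157, 179, 186, 216, 281]

All cut coordinates (distinct, sorted): [12, 23, 36, 47, 56, 60, 82, 98, 106, 115, 126, 134, 139, 157, 164, 179, 186, 193, 196, 216, 223, 229, 244, 252, 259, 271, 281, 287, 293]

Fragment lengths:
  12→23: 11 bp
  23→36: 13 bp
  36→47: 11 bp
  47→56: 9 bp
  56→60: 4 bp
  60→82: 22 bp
  82→98: 16 bp
  98→106: 8 bp
  106→115: 9 bp
  115→126: 11 bp
  126→134: 8 bp
  134→139: 5 bp
  139→157: 18 bp
  157→164: 7 bp
  164→179: 15 bp
  179→186: 7 bp
  186→193: 7 bp
  193→196: 3 bp
  196→216: 20 bp
  216→223: 7 bp
  223→229: 6 bp
  229→244: 15 bp
  244→252: 8 bp
  252→259: 7 bp
  259→271: 12 bp
  271→281: 10 bp
  281→287: 6 bp
  287→293: 6 bp
  293→12 (wrap): 294-293+12 = 13 bp

[3,4,5,6,6,6,7,7,7,7,7,8,8,8,9,9,10,11,11,11,12,13,13,15,15,16,18,20,22]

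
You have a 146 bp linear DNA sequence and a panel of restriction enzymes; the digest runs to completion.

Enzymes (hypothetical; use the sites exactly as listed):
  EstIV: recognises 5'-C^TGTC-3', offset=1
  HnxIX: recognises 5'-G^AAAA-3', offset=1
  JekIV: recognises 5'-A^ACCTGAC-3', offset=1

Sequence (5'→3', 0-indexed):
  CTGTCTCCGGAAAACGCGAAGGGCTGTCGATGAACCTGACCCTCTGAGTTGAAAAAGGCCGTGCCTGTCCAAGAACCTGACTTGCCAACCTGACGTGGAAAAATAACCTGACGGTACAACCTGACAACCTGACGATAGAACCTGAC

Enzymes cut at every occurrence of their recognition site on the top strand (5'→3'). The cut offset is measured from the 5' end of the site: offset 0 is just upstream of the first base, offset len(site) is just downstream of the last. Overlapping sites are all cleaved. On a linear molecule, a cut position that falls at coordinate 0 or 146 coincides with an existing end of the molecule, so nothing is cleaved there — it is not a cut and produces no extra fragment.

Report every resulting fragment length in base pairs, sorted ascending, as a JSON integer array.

[1,7,7,8,9,9,9,11,13,13,13,14,14,18]

Scan for sites:
  EstIV (CTGTC, off=1): starts [0, 23, 64] → cuts [1, 24, 65]
  HnxIX (GAAAA, off=1): starts [9, 50, 97] → cuts [10, 51, 98]
  JekIV (AACCTGAC, off=1): starts [32, 73, 86, 104, 117, 125, 138] → cuts [33, 74, 87, 105, 118, 126, 139]

Pooled cuts: [1, 10, 24, 33, 51, 65, 74, 87, 98, 105, 118, 126, 139]

Fragments:
  [0,1): 1 bp
  [1,10): 9 bp
  [10,24): 14 bp
  [24,33): 9 bp
  [33,51): 18 bp
  [51,65): 14 bp
  [65,74): 9 bp
  [74,87): 13 bp
  [87,98): 11 bp
  [98,105): 7 bp
  [105,118): 13 bp
  [118,126): 8 bp
  [126,139): 13 bp
  [139,146): 7 bp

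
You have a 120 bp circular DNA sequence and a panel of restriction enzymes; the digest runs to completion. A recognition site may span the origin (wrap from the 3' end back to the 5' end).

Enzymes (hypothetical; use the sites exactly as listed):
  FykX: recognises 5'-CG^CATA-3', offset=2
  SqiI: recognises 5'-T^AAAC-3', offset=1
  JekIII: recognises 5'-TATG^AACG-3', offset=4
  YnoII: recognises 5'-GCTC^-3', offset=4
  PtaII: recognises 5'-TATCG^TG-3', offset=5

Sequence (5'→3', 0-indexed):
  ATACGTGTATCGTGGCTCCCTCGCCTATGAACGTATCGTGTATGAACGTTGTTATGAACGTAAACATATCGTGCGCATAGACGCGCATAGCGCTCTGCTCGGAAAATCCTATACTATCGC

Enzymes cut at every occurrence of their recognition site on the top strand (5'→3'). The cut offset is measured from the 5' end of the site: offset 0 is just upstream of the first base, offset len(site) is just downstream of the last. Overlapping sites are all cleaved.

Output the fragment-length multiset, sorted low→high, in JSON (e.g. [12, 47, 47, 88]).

Per-enzyme occurrences:
  FykX CGCATA/2: at [73, 83, 117] ⇒ [75, 85, 119]
  SqiI TAAAC/1: at [60] ⇒ [61]
  JekIII TATGAACG/4: at [25, 40, 52] ⇒ [29, 44, 56]
  YnoII GCTC/4: at [14, 91, 96] ⇒ [18, 95, 100]
  PtaII TATCGTG/5: at [7, 33, 66] ⇒ [12, 38, 71]

Pooled cuts: [12, 18, 29, 38, 44, 56, 61, 71, 75, 85, 95, 100, 119]

Fragment lengths:
  12→18: 6 bp
  18→29: 11 bp
  29→38: 9 bp
  38→44: 6 bp
  44→56: 12 bp
  56→61: 5 bp
  61→71: 10 bp
  71→75: 4 bp
  75→85: 10 bp
  85→95: 10 bp
  95→100: 5 bp
  100→119: 19 bp
  119→12 (wrap): 120-119+12 = 13 bp

[4,5,5,6,6,9,10,10,10,11,12,13,19]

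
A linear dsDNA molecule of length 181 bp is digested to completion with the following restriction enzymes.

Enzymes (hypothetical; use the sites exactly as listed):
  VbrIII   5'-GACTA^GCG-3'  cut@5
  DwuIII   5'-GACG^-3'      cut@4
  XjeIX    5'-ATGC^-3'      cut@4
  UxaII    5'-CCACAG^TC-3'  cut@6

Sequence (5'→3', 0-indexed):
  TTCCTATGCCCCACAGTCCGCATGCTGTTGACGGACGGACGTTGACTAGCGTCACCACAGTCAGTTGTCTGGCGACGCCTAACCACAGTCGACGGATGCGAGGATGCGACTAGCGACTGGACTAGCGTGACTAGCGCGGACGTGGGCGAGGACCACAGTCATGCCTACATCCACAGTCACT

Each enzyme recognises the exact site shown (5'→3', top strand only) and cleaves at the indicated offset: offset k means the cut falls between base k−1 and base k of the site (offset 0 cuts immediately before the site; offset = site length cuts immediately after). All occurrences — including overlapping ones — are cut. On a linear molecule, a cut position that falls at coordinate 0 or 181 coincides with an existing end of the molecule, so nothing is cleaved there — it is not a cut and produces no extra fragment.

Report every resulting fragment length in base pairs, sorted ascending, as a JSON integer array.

Site scan:
  VbrIII GACTAGCG/5: at [43, 107, 119, 128] ⇒ [48, 112, 124, 133]
  DwuIII GACG/4: at [29, 33, 37, 73, 90, 138] ⇒ [33, 37, 41, 77, 94, 142]
  XjeIX ATGC/4: at [5, 21, 95, 103, 160] ⇒ [9, 25, 99, 107, 164]
  UxaII CCACAGTC/6: at [10, 54, 82, 152, 170] ⇒ [16, 60, 88, 158, 176]

All cut coordinates (distinct, sorted): [9, 16, 25, 33, 37, 41, 48, 60, 77, 88, 94, 99, 107, 112, 124, 133, 142, 158, 164, 176]

Fragments:
  [0,9): 9 bp
  [9,16): 7 bp
  [16,25): 9 bp
  [25,33): 8 bp
  [33,37): 4 bp
  [37,41): 4 bp
  [41,48): 7 bp
  [48,60): 12 bp
  [60,77): 17 bp
  [77,88): 11 bp
  [88,94): 6 bp
  [94,99): 5 bp
  [99,107): 8 bp
  [107,112): 5 bp
  [112,124): 12 bp
  [124,133): 9 bp
  [133,142): 9 bp
  [142,158): 16 bp
  [158,164): 6 bp
  [164,176): 12 bp
  [176,181): 5 bp

[4,4,5,5,5,6,6,7,7,8,8,9,9,9,9,11,12,12,12,16,17]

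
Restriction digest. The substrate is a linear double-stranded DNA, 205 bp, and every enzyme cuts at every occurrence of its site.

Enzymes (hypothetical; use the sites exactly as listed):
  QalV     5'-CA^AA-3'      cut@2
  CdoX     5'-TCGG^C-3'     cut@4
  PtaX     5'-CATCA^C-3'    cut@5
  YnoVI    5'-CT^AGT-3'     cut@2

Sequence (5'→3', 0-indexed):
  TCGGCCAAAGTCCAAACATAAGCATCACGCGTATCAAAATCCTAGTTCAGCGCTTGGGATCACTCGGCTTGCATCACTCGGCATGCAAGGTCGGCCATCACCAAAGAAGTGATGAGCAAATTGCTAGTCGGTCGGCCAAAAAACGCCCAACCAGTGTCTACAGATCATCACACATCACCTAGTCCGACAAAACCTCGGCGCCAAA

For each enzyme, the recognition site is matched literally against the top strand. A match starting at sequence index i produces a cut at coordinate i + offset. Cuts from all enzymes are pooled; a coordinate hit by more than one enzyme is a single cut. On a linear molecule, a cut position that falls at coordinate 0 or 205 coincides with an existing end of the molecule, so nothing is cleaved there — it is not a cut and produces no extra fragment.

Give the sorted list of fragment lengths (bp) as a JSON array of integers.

[2,3,3,3,3,4,5,5,6,7,7,7,7,9,9,9,9,10,13,13,15,24,32]

Site scan:
  QalV (CAAA, off=2): starts [5, 12, 34, 101, 116, 136, 187, 201] → cuts [7, 14, 36, 103, 118, 138, 189, 203]
  CdoX (TCGGC, off=4): starts [0, 63, 77, 90, 131, 194] → cuts [4, 67, 81, 94, 135, 198]
  PtaX (CATCAC, off=5): starts [22, 71, 95, 165, 172] → cuts [27, 76, 100, 170, 177]
  YnoVI (CTAGT, off=2): starts [41, 123, 178] → cuts [43, 125, 180]

Pooled cuts: [4, 7, 14, 27, 36, 43, 67, 76, 81, 94, 100, 103, 118, 125, 135, 138, 170, 177, 180, 189, 198, 203]

Fragment lengths:
  [0,4): 4 bp
  [4,7): 3 bp
  [7,14): 7 bp
  [14,27): 13 bp
  [27,36): 9 bp
  [36,43): 7 bp
  [43,67): 24 bp
  [67,76): 9 bp
  [76,81): 5 bp
  [81,94): 13 bp
  [94,100): 6 bp
  [100,103): 3 bp
  [103,118): 15 bp
  [118,125): 7 bp
  [125,135): 10 bp
  [135,138): 3 bp
  [138,170): 32 bp
  [170,177): 7 bp
  [177,180): 3 bp
  [180,189): 9 bp
  [189,198): 9 bp
  [198,203): 5 bp
  [203,205): 2 bp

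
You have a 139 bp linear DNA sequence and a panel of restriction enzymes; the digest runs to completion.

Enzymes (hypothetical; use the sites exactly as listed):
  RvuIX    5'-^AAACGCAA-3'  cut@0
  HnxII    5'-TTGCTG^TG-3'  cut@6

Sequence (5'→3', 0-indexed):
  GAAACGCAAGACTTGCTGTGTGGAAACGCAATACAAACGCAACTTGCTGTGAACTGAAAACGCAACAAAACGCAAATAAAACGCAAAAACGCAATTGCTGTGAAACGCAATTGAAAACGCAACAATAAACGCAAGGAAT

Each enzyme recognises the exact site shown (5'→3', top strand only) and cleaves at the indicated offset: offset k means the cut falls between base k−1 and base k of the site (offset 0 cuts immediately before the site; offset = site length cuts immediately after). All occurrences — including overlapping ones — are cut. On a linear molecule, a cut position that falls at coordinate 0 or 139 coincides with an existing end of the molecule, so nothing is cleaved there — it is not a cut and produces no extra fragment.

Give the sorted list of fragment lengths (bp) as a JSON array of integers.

Site scan:
  RvuIX (AAACGCAA, off=0): starts [1, 23, 34, 57, 67, 78, 86, 102, 114, 126] → cuts [1, 23, 34, 57, 67, 78, 86, 102, 114, 126]
  HnxII (TTGCTGTG, off=6): starts [12, 43, 94] → cuts [18, 49, 100]

All cut coordinates (distinct, sorted): [1, 18, 23, 34, 49, 57, 67, 78, 86, 100, 102, 114, 126]

Fragment lengths:
  [0,1): 1 bp
  [1,18): 17 bp
  [18,23): 5 bp
  [23,34): 11 bp
  [34,49): 15 bp
  [49,57): 8 bp
  [57,67): 10 bp
  [67,78): 11 bp
  [78,86): 8 bp
  [86,100): 14 bp
  [100,102): 2 bp
  [102,114): 12 bp
  [114,126): 12 bp
  [126,139): 13 bp

[1,2,5,8,8,10,11,11,12,12,13,14,15,17]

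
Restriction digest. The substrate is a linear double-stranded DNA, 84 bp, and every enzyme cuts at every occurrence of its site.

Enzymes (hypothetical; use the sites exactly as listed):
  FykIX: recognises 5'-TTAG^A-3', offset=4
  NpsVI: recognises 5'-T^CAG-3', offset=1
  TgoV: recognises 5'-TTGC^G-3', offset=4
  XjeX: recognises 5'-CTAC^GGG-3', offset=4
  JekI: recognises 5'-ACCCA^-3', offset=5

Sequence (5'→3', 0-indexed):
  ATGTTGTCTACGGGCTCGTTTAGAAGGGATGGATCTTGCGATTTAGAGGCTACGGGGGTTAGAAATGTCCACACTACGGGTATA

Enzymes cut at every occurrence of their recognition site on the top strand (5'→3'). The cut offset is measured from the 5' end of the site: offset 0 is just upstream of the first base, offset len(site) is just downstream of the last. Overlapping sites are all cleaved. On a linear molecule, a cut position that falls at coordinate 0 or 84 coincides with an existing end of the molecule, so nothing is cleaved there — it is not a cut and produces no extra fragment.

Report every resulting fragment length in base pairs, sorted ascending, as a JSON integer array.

[7,7,7,9,11,12,15,16]

Scan for sites:
  FykIX (TTAGA, off=4): starts [19, 42, 58] → cuts [23, 46, 62]
  NpsVI (TCAG, off=1): no sites
  TgoV (TTGCG, off=4): starts [35] → cuts [39]
  XjeX (CTACGGG, off=4): starts [7, 49, 73] → cuts [11, 53, 77]
  JekI (ACCCA, off=5): no sites

All cut coordinates (distinct, sorted): [11, 23, 39, 46, 53, 62, 77]

Fragments:
  [0,11): 11 bp
  [11,23): 12 bp
  [23,39): 16 bp
  [39,46): 7 bp
  [46,53): 7 bp
  [53,62): 9 bp
  [62,77): 15 bp
  [77,84): 7 bp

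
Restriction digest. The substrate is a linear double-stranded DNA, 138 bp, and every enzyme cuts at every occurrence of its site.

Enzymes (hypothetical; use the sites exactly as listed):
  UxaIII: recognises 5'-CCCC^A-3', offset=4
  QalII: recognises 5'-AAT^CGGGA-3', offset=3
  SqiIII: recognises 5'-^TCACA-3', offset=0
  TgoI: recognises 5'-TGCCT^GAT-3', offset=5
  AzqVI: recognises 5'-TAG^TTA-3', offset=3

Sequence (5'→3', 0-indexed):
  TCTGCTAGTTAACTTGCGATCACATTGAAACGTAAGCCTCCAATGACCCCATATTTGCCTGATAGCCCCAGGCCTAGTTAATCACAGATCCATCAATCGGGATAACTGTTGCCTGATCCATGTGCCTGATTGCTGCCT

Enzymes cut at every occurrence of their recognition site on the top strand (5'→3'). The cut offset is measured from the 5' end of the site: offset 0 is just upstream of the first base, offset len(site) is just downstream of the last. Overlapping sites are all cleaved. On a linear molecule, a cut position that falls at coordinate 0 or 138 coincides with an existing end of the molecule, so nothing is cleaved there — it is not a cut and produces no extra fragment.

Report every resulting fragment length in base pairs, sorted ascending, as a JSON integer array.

[4,8,8,9,10,11,11,13,16,17,31]

Scan for sites:
  UxaIII CCCCA/4: at [46, 65] ⇒ [50, 69]
  QalII AATCGGGA/3: at [94] ⇒ [97]
  SqiIII TCACA/0: at [19, 81] ⇒ [19, 81]
  TgoI TGCCTGAT/5: at [55, 109, 122] ⇒ [60, 114, 127]
  AzqVI TAGTTA/3: at [5, 74] ⇒ [8, 77]

All cut coordinates (distinct, sorted): [8, 19, 50, 60, 69, 77, 81, 97, 114, 127]

Fragments:
  [0,8): 8 bp
  [8,19): 11 bp
  [19,50): 31 bp
  [50,60): 10 bp
  [60,69): 9 bp
  [69,77): 8 bp
  [77,81): 4 bp
  [81,97): 16 bp
  [97,114): 17 bp
  [114,127): 13 bp
  [127,138): 11 bp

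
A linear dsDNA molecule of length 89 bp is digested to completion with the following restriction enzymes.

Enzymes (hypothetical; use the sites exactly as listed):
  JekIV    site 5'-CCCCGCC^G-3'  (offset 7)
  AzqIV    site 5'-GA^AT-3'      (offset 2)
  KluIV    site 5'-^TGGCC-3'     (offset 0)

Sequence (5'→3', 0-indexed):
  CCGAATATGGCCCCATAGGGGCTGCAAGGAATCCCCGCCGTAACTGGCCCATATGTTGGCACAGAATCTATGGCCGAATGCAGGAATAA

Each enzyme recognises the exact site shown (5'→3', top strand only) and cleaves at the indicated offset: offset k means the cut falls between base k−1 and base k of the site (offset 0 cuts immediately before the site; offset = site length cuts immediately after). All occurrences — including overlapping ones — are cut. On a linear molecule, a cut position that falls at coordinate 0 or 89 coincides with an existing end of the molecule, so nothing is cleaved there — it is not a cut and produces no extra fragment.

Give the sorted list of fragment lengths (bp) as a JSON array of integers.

Scan for sites:
  JekIV (CCCCGCCG, off=7): starts [32] → cuts [39]
  AzqIV (GAAT, off=2): starts [2, 28, 63, 75, 83] → cuts [4, 30, 65, 77, 85]
  KluIV (TGGCC, off=0): starts [7, 44, 70] → cuts [7, 44, 70]

All cut coordinates (distinct, sorted): [4, 7, 30, 39, 44, 65, 70, 77, 85]

Fragments:
  [0,4): 4 bp
  [4,7): 3 bp
  [7,30): 23 bp
  [30,39): 9 bp
  [39,44): 5 bp
  [44,65): 21 bp
  [65,70): 5 bp
  [70,77): 7 bp
  [77,85): 8 bp
  [85,89): 4 bp

[3,4,4,5,5,7,8,9,21,23]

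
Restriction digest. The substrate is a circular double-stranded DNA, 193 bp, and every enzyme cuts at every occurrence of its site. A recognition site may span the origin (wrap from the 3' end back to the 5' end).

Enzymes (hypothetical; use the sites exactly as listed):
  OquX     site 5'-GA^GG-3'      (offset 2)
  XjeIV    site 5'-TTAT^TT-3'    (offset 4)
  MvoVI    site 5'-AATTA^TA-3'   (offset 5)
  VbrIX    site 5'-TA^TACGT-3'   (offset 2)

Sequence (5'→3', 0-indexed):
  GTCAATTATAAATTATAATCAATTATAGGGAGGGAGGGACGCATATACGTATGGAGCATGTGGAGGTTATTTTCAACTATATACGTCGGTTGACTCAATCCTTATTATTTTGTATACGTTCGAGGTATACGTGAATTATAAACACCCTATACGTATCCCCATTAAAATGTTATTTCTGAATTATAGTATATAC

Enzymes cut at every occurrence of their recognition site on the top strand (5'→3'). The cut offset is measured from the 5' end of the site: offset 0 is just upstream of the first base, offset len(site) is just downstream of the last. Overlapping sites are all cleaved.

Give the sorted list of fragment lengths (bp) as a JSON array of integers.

[4,4,6,6,6,7,7,9,10,10,10,11,11,11,11,19,24,27]

Scan for sites:
  OquX (GAGG, off=2): starts [29, 33, 62, 121] → cuts [31, 35, 64, 123]
  XjeIV (TTATTT, off=4): starts [66, 104, 169] → cuts [70, 108, 173]
  MvoVI (AATTATA, off=5): starts [3, 10, 20, 133, 178] → cuts [8, 15, 25, 138, 183]
  VbrIX (TATACGT, off=2): starts [43, 79, 112, 125, 147, 188] → cuts [45, 81, 114, 127, 149, 190]

All cut coordinates (distinct, sorted): [8, 15, 25, 31, 35, 45, 64, 70, 81, 108, 114, 123, 127, 138, 149, 173, 183, 190]

Fragments:
  8→15: 7 bp
  15→25: 10 bp
  25→31: 6 bp
  31→35: 4 bp
  35→45: 10 bp
  45→64: 19 bp
  64→70: 6 bp
  70→81: 11 bp
  81→108: 27 bp
  108→114: 6 bp
  114→123: 9 bp
  123→127: 4 bp
  127→138: 11 bp
  138→149: 11 bp
  149→173: 24 bp
  173→183: 10 bp
  183→190: 7 bp
  190→8 (wrap): 193-190+8 = 11 bp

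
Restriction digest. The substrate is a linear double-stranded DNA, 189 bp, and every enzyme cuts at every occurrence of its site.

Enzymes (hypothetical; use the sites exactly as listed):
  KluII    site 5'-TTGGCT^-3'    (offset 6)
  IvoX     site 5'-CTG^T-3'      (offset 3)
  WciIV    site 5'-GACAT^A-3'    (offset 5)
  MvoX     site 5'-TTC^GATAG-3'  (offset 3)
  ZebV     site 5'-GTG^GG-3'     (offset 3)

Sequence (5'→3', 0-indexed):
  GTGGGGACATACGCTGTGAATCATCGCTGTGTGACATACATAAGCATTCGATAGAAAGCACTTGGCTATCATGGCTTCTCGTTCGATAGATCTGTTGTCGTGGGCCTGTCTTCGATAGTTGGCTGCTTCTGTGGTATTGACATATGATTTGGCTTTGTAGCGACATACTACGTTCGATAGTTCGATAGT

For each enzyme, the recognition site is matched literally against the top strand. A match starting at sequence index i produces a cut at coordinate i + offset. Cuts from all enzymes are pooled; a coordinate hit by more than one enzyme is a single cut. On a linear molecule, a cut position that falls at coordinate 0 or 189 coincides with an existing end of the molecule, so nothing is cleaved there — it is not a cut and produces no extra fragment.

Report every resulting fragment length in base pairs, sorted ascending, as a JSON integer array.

Per-enzyme occurrences:
  KluII (TTGGCT, off=6): starts [61, 118, 148] → cuts [67, 124, 154]
  IvoX (CTGT, off=3): starts [13, 26, 91, 105, 128] → cuts [16, 29, 94, 108, 131]
  WciIV (GACATA, off=5): starts [5, 32, 138, 161] → cuts [10, 37, 143, 166]
  MvoX (TTCGATAG, off=3): starts [46, 81, 110, 172, 180] → cuts [49, 84, 113, 175, 183]
  ZebV (GTGGG, off=3): starts [0, 99] → cuts [3, 102]

Pooled cuts: [3, 10, 16, 29, 37, 49, 67, 84, 94, 102, 108, 113, 124, 131, 143, 154, 166, 175, 183]

Fragment lengths:
  [0,3): 3 bp
  [3,10): 7 bp
  [10,16): 6 bp
  [16,29): 13 bp
  [29,37): 8 bp
  [37,49): 12 bp
  [49,67): 18 bp
  [67,84): 17 bp
  [84,94): 10 bp
  [94,102): 8 bp
  [102,108): 6 bp
  [108,113): 5 bp
  [113,124): 11 bp
  [124,131): 7 bp
  [131,143): 12 bp
  [143,154): 11 bp
  [154,166): 12 bp
  [166,175): 9 bp
  [175,183): 8 bp
  [183,189): 6 bp

[3,5,6,6,6,7,7,8,8,8,9,10,11,11,12,12,12,13,17,18]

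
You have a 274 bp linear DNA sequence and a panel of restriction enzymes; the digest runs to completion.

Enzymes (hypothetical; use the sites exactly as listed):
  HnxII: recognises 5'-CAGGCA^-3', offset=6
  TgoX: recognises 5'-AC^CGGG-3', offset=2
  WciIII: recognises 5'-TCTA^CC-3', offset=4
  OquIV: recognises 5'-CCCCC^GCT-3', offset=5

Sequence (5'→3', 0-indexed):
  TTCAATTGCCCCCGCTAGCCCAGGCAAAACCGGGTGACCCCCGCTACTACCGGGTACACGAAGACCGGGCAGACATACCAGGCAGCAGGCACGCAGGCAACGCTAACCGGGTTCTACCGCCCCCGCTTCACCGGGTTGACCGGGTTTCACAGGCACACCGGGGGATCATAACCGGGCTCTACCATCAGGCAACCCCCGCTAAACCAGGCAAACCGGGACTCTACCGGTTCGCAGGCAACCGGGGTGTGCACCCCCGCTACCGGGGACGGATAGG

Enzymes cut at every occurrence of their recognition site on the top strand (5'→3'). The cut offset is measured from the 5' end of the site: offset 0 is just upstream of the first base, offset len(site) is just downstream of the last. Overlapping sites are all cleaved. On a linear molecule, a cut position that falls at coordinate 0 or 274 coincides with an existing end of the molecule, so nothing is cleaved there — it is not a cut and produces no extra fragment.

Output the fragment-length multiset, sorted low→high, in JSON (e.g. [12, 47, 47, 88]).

[2,3,3,4,5,6,7,7,8,8,8,8,9,9,9,10,10,12,13,13,13,14,14,14,15,15,16,19]

Site scan:
  HnxII CAGGCA/6: at [20, 78, 85, 93, 149, 185, 204, 231] ⇒ [26, 84, 91, 99, 155, 191, 210, 237]
  TgoX ACCGGG/2: at [28, 48, 63, 105, 129, 138, 156, 170, 211, 237, 258] ⇒ [30, 50, 65, 107, 131, 140, 158, 172, 213, 239, 260]
  WciIII TCTACC/4: at [112, 177, 219] ⇒ [116, 181, 223]
  OquIV CCCCCGCT/5: at [8, 37, 119, 192, 250] ⇒ [13, 42, 124, 197, 255]

Pooled cuts: [13, 26, 30, 42, 50, 65, 84, 91, 99, 107, 116, 124, 131, 140, 155, 158, 172, 181, 191, 197, 210, 213, 223, 237, 239, 255, 260]

Fragments:
  [0,13): 13 bp
  [13,26): 13 bp
  [26,30): 4 bp
  [30,42): 12 bp
  [42,50): 8 bp
  [50,65): 15 bp
  [65,84): 19 bp
  [84,91): 7 bp
  [91,99): 8 bp
  [99,107): 8 bp
  [107,116): 9 bp
  [116,124): 8 bp
  [124,131): 7 bp
  [131,140): 9 bp
  [140,155): 15 bp
  [155,158): 3 bp
  [158,172): 14 bp
  [172,181): 9 bp
  [181,191): 10 bp
  [191,197): 6 bp
  [197,210): 13 bp
  [210,213): 3 bp
  [213,223): 10 bp
  [223,237): 14 bp
  [237,239): 2 bp
  [239,255): 16 bp
  [255,260): 5 bp
  [260,274): 14 bp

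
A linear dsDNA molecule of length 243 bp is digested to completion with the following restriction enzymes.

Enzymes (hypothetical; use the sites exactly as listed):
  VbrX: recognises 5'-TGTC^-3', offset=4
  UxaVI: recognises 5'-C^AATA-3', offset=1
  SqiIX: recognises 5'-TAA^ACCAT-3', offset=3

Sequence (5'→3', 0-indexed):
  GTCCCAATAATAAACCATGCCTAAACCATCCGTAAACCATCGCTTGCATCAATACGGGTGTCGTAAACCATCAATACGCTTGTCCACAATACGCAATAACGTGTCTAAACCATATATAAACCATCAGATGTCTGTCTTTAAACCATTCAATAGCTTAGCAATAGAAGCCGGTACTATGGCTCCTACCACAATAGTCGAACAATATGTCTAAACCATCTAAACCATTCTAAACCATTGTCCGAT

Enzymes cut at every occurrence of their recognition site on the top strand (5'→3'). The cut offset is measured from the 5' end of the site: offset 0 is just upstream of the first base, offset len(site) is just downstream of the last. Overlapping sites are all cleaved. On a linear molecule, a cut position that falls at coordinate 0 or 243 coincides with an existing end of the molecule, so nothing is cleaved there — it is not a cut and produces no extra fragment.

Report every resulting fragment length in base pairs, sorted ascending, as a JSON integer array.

[3,3,3,4,4,4,5,5,6,7,7,8,8,9,9,10,11,11,11,11,11,11,12,12,13,15,30]

Per-enzyme occurrences:
  VbrX (TGTC, off=4): starts [58, 80, 101, 128, 132, 204, 235] → cuts [62, 84, 105, 132, 136, 208, 239]
  UxaVI (CAATA, off=1): starts [4, 49, 71, 86, 93, 147, 158, 188, 199] → cuts [5, 50, 72, 87, 94, 148, 159, 189, 200]
  SqiIX (TAAACCAT, off=3): starts [10, 21, 32, 63, 105, 116, 138, 208, 217, 227] → cuts [13, 24, 35, 66, 108, 119, 141, 211, 220, 230]

All cut coordinates (distinct, sorted): [5, 13, 24, 35, 50, 62, 66, 72, 84, 87, 94, 105, 108, 119, 132, 136, 141, 148, 159, 189, 200, 208, 211, 220, 230, 239]

Fragment lengths:
  [0,5): 5 bp
  [5,13): 8 bp
  [13,24): 11 bp
  [24,35): 11 bp
  [35,50): 15 bp
  [50,62): 12 bp
  [62,66): 4 bp
  [66,72): 6 bp
  [72,84): 12 bp
  [84,87): 3 bp
  [87,94): 7 bp
  [94,105): 11 bp
  [105,108): 3 bp
  [108,119): 11 bp
  [119,132): 13 bp
  [132,136): 4 bp
  [136,141): 5 bp
  [141,148): 7 bp
  [148,159): 11 bp
  [159,189): 30 bp
  [189,200): 11 bp
  [200,208): 8 bp
  [208,211): 3 bp
  [211,220): 9 bp
  [220,230): 10 bp
  [230,239): 9 bp
  [239,243): 4 bp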